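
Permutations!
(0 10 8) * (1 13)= (0 10 8)(1 13)= [10, 13, 2, 3, 4, 5, 6, 7, 0, 9, 8, 11, 12, 1]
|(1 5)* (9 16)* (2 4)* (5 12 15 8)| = 10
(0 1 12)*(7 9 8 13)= (0 1 12)(7 9 8 13)= [1, 12, 2, 3, 4, 5, 6, 9, 13, 8, 10, 11, 0, 7]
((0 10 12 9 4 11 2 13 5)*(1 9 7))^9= (0 13 11 9 7 10 5 2 4 1 12)= [13, 12, 4, 3, 1, 2, 6, 10, 8, 7, 5, 9, 0, 11]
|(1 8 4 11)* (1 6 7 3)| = |(1 8 4 11 6 7 3)| = 7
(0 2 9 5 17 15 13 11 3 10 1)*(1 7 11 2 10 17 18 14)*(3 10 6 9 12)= (0 6 9 5 18 14 1)(2 12 3 17 15 13)(7 11 10)= [6, 0, 12, 17, 4, 18, 9, 11, 8, 5, 7, 10, 3, 2, 1, 13, 16, 15, 14]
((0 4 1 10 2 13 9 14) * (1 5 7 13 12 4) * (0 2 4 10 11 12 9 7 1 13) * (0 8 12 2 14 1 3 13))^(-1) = (14)(1 9 2 11)(3 5 4 10 12 8 7 13) = [0, 9, 11, 5, 10, 4, 6, 13, 7, 2, 12, 1, 8, 3, 14]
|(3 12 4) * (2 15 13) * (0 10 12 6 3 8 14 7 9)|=|(0 10 12 4 8 14 7 9)(2 15 13)(3 6)|=24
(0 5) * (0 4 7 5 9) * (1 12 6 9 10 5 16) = (0 10 5 4 7 16 1 12 6 9) = [10, 12, 2, 3, 7, 4, 9, 16, 8, 0, 5, 11, 6, 13, 14, 15, 1]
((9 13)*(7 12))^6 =(13) =[0, 1, 2, 3, 4, 5, 6, 7, 8, 9, 10, 11, 12, 13]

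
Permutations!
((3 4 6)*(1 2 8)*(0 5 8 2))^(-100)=[0, 1, 2, 6, 3, 5, 4, 7, 8]=(8)(3 6 4)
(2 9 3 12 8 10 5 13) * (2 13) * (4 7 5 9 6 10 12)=(13)(2 6 10 9 3 4 7 5)(8 12)=[0, 1, 6, 4, 7, 2, 10, 5, 12, 3, 9, 11, 8, 13]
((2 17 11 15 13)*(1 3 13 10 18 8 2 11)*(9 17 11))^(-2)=(1 9 3 17 13)(2 18 15)(8 10 11)=[0, 9, 18, 17, 4, 5, 6, 7, 10, 3, 11, 8, 12, 1, 14, 2, 16, 13, 15]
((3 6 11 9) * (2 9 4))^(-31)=[0, 1, 4, 9, 11, 5, 3, 7, 8, 2, 10, 6]=(2 4 11 6 3 9)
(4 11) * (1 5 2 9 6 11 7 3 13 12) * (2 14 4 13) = (1 5 14 4 7 3 2 9 6 11 13 12) = [0, 5, 9, 2, 7, 14, 11, 3, 8, 6, 10, 13, 1, 12, 4]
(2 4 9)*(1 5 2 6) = (1 5 2 4 9 6) = [0, 5, 4, 3, 9, 2, 1, 7, 8, 6]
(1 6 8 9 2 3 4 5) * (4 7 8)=(1 6 4 5)(2 3 7 8 9)=[0, 6, 3, 7, 5, 1, 4, 8, 9, 2]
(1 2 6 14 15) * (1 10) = (1 2 6 14 15 10) = [0, 2, 6, 3, 4, 5, 14, 7, 8, 9, 1, 11, 12, 13, 15, 10]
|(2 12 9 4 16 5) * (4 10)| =|(2 12 9 10 4 16 5)| =7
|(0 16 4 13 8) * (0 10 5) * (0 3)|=|(0 16 4 13 8 10 5 3)|=8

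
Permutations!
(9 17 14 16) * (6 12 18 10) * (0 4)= [4, 1, 2, 3, 0, 5, 12, 7, 8, 17, 6, 11, 18, 13, 16, 15, 9, 14, 10]= (0 4)(6 12 18 10)(9 17 14 16)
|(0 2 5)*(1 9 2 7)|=|(0 7 1 9 2 5)|=6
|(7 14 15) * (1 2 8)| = 3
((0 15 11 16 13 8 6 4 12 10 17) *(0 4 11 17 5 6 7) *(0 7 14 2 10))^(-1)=(0 12 4 17 15)(2 14 8 13 16 11 6 5 10)=[12, 1, 14, 3, 17, 10, 5, 7, 13, 9, 2, 6, 4, 16, 8, 0, 11, 15]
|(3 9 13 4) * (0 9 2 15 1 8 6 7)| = 11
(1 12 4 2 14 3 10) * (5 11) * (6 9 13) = (1 12 4 2 14 3 10)(5 11)(6 9 13) = [0, 12, 14, 10, 2, 11, 9, 7, 8, 13, 1, 5, 4, 6, 3]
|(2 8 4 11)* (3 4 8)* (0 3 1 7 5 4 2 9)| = 9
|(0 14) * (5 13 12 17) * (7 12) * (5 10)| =|(0 14)(5 13 7 12 17 10)| =6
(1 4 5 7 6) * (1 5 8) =(1 4 8)(5 7 6) =[0, 4, 2, 3, 8, 7, 5, 6, 1]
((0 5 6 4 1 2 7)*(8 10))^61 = (0 2 4 5 7 1 6)(8 10) = [2, 6, 4, 3, 5, 7, 0, 1, 10, 9, 8]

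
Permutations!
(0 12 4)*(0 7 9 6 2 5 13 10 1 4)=(0 12)(1 4 7 9 6 2 5 13 10)=[12, 4, 5, 3, 7, 13, 2, 9, 8, 6, 1, 11, 0, 10]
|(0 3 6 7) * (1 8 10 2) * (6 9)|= |(0 3 9 6 7)(1 8 10 2)|= 20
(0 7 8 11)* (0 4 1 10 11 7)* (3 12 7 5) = (1 10 11 4)(3 12 7 8 5) = [0, 10, 2, 12, 1, 3, 6, 8, 5, 9, 11, 4, 7]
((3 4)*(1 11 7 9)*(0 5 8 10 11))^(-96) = (11) = [0, 1, 2, 3, 4, 5, 6, 7, 8, 9, 10, 11]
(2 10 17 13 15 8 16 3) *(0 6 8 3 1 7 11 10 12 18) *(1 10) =[6, 7, 12, 2, 4, 5, 8, 11, 16, 9, 17, 1, 18, 15, 14, 3, 10, 13, 0] =(0 6 8 16 10 17 13 15 3 2 12 18)(1 7 11)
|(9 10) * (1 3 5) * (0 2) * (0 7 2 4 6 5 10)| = |(0 4 6 5 1 3 10 9)(2 7)| = 8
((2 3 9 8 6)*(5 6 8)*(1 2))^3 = (1 9)(2 5)(3 6) = [0, 9, 5, 6, 4, 2, 3, 7, 8, 1]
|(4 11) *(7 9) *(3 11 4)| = 2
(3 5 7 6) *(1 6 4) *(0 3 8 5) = [3, 6, 2, 0, 1, 7, 8, 4, 5] = (0 3)(1 6 8 5 7 4)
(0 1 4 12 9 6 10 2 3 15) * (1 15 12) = (0 15)(1 4)(2 3 12 9 6 10) = [15, 4, 3, 12, 1, 5, 10, 7, 8, 6, 2, 11, 9, 13, 14, 0]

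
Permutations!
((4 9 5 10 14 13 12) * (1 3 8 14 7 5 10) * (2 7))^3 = (1 14 4 2)(3 13 9 7)(5 8 12 10) = [0, 14, 1, 13, 2, 8, 6, 3, 12, 7, 5, 11, 10, 9, 4]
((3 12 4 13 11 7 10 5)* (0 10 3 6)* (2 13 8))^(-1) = (0 6 5 10)(2 8 4 12 3 7 11 13) = [6, 1, 8, 7, 12, 10, 5, 11, 4, 9, 0, 13, 3, 2]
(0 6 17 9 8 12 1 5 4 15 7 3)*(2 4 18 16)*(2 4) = (0 6 17 9 8 12 1 5 18 16 4 15 7 3) = [6, 5, 2, 0, 15, 18, 17, 3, 12, 8, 10, 11, 1, 13, 14, 7, 4, 9, 16]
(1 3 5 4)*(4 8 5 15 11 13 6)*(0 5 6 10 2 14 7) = (0 5 8 6 4 1 3 15 11 13 10 2 14 7) = [5, 3, 14, 15, 1, 8, 4, 0, 6, 9, 2, 13, 12, 10, 7, 11]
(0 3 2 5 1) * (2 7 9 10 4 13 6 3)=[2, 0, 5, 7, 13, 1, 3, 9, 8, 10, 4, 11, 12, 6]=(0 2 5 1)(3 7 9 10 4 13 6)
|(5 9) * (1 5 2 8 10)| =|(1 5 9 2 8 10)| =6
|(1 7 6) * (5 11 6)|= |(1 7 5 11 6)|= 5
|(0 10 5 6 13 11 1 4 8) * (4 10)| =|(0 4 8)(1 10 5 6 13 11)| =6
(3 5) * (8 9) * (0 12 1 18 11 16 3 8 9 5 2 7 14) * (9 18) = (0 12 1 9 18 11 16 3 2 7 14)(5 8) = [12, 9, 7, 2, 4, 8, 6, 14, 5, 18, 10, 16, 1, 13, 0, 15, 3, 17, 11]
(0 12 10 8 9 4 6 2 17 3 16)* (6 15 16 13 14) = (0 12 10 8 9 4 15 16)(2 17 3 13 14 6) = [12, 1, 17, 13, 15, 5, 2, 7, 9, 4, 8, 11, 10, 14, 6, 16, 0, 3]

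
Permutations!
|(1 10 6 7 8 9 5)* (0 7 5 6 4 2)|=|(0 7 8 9 6 5 1 10 4 2)|=10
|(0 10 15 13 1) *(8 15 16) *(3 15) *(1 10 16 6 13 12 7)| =|(0 16 8 3 15 12 7 1)(6 13 10)| =24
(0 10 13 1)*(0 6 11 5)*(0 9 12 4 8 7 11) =(0 10 13 1 6)(4 8 7 11 5 9 12) =[10, 6, 2, 3, 8, 9, 0, 11, 7, 12, 13, 5, 4, 1]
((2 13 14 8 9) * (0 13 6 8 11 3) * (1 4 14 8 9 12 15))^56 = [4, 13, 9, 1, 8, 5, 2, 7, 11, 6, 10, 15, 3, 14, 12, 0] = (0 4 8 11 15)(1 13 14 12 3)(2 9 6)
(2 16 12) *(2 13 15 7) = (2 16 12 13 15 7) = [0, 1, 16, 3, 4, 5, 6, 2, 8, 9, 10, 11, 13, 15, 14, 7, 12]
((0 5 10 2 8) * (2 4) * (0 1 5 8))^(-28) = (10) = [0, 1, 2, 3, 4, 5, 6, 7, 8, 9, 10]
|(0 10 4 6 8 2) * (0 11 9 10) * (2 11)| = 6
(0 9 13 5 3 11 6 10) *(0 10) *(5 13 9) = (13)(0 5 3 11 6) = [5, 1, 2, 11, 4, 3, 0, 7, 8, 9, 10, 6, 12, 13]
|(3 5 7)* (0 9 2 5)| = |(0 9 2 5 7 3)| = 6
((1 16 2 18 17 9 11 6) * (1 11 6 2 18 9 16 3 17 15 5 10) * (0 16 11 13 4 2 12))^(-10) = (0 16 18 15 5 10 1 3 17 11 12) = [16, 3, 2, 17, 4, 10, 6, 7, 8, 9, 1, 12, 0, 13, 14, 5, 18, 11, 15]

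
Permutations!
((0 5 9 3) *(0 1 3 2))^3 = (0 2 9 5)(1 3) = [2, 3, 9, 1, 4, 0, 6, 7, 8, 5]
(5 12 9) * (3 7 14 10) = [0, 1, 2, 7, 4, 12, 6, 14, 8, 5, 3, 11, 9, 13, 10] = (3 7 14 10)(5 12 9)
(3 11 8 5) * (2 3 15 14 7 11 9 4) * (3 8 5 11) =[0, 1, 8, 9, 2, 15, 6, 3, 11, 4, 10, 5, 12, 13, 7, 14] =(2 8 11 5 15 14 7 3 9 4)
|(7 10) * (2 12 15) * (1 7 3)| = |(1 7 10 3)(2 12 15)| = 12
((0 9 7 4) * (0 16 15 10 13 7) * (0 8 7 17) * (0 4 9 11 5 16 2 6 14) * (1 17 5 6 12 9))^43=[14, 2, 8, 3, 9, 10, 11, 4, 17, 1, 16, 0, 7, 15, 6, 5, 13, 12]=(0 14 6 11)(1 2 8 17 12 7 4 9)(5 10 16 13 15)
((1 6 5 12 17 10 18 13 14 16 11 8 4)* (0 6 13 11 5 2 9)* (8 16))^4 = [0, 4, 2, 3, 8, 18, 6, 7, 14, 9, 5, 17, 11, 1, 13, 15, 10, 16, 12] = (1 4 8 14 13)(5 18 12 11 17 16 10)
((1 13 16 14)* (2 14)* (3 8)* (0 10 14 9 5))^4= [13, 9, 10, 3, 4, 1, 6, 7, 8, 14, 16, 11, 12, 5, 2, 15, 0]= (0 13 5 1 9 14 2 10 16)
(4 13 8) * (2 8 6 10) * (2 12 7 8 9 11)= (2 9 11)(4 13 6 10 12 7 8)= [0, 1, 9, 3, 13, 5, 10, 8, 4, 11, 12, 2, 7, 6]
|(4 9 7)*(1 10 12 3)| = 12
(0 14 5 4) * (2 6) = (0 14 5 4)(2 6) = [14, 1, 6, 3, 0, 4, 2, 7, 8, 9, 10, 11, 12, 13, 5]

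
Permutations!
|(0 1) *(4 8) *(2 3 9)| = |(0 1)(2 3 9)(4 8)| = 6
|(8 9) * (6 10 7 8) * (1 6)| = 6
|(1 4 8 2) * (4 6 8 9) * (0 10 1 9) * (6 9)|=|(0 10 1 9 4)(2 6 8)|=15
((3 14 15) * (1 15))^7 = (1 14 3 15) = [0, 14, 2, 15, 4, 5, 6, 7, 8, 9, 10, 11, 12, 13, 3, 1]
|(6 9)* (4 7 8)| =6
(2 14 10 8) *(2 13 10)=[0, 1, 14, 3, 4, 5, 6, 7, 13, 9, 8, 11, 12, 10, 2]=(2 14)(8 13 10)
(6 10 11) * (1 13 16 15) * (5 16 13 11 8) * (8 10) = (1 11 6 8 5 16 15) = [0, 11, 2, 3, 4, 16, 8, 7, 5, 9, 10, 6, 12, 13, 14, 1, 15]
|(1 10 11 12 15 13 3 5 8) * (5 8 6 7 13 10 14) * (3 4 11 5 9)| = |(1 14 9 3 8)(4 11 12 15 10 5 6 7 13)| = 45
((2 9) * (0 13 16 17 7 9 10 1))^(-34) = (0 16 7 2 1 13 17 9 10) = [16, 13, 1, 3, 4, 5, 6, 2, 8, 10, 0, 11, 12, 17, 14, 15, 7, 9]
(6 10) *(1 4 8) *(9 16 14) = (1 4 8)(6 10)(9 16 14) = [0, 4, 2, 3, 8, 5, 10, 7, 1, 16, 6, 11, 12, 13, 9, 15, 14]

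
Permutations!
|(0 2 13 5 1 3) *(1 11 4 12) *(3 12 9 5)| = |(0 2 13 3)(1 12)(4 9 5 11)| = 4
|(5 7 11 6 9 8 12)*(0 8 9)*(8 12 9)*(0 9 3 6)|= |(0 12 5 7 11)(3 6 9 8)|= 20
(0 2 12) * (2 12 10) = [12, 1, 10, 3, 4, 5, 6, 7, 8, 9, 2, 11, 0] = (0 12)(2 10)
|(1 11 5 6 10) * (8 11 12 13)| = |(1 12 13 8 11 5 6 10)| = 8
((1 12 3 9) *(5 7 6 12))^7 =(12) =[0, 1, 2, 3, 4, 5, 6, 7, 8, 9, 10, 11, 12]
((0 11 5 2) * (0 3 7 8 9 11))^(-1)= (2 5 11 9 8 7 3)= [0, 1, 5, 2, 4, 11, 6, 3, 7, 8, 10, 9]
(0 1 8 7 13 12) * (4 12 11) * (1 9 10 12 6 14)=[9, 8, 2, 3, 6, 5, 14, 13, 7, 10, 12, 4, 0, 11, 1]=(0 9 10 12)(1 8 7 13 11 4 6 14)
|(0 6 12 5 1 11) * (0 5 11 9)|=7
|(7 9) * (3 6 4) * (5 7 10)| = 12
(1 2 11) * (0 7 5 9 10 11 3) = (0 7 5 9 10 11 1 2 3) = [7, 2, 3, 0, 4, 9, 6, 5, 8, 10, 11, 1]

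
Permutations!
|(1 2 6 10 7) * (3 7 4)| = 7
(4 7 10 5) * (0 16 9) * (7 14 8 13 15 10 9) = [16, 1, 2, 3, 14, 4, 6, 9, 13, 0, 5, 11, 12, 15, 8, 10, 7] = (0 16 7 9)(4 14 8 13 15 10 5)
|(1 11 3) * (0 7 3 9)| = |(0 7 3 1 11 9)| = 6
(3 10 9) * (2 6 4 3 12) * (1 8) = (1 8)(2 6 4 3 10 9 12) = [0, 8, 6, 10, 3, 5, 4, 7, 1, 12, 9, 11, 2]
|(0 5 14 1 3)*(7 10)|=|(0 5 14 1 3)(7 10)|=10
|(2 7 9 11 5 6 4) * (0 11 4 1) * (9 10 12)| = 30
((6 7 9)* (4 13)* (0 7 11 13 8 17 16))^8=[17, 1, 2, 3, 11, 5, 7, 16, 13, 0, 10, 9, 12, 6, 14, 15, 8, 4]=(0 17 4 11 9)(6 7 16 8 13)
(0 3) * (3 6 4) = (0 6 4 3) = [6, 1, 2, 0, 3, 5, 4]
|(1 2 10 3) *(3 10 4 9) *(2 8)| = 6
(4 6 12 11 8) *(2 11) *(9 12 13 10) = [0, 1, 11, 3, 6, 5, 13, 7, 4, 12, 9, 8, 2, 10] = (2 11 8 4 6 13 10 9 12)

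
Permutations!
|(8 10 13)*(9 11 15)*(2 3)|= |(2 3)(8 10 13)(9 11 15)|= 6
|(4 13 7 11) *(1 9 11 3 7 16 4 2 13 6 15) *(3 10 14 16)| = 13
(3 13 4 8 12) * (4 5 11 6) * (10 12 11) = [0, 1, 2, 13, 8, 10, 4, 7, 11, 9, 12, 6, 3, 5] = (3 13 5 10 12)(4 8 11 6)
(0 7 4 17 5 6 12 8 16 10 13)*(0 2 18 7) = (2 18 7 4 17 5 6 12 8 16 10 13) = [0, 1, 18, 3, 17, 6, 12, 4, 16, 9, 13, 11, 8, 2, 14, 15, 10, 5, 7]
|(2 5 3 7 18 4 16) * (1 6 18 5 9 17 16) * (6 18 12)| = 12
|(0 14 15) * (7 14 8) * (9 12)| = 10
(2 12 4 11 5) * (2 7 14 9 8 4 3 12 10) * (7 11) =(2 10)(3 12)(4 7 14 9 8)(5 11) =[0, 1, 10, 12, 7, 11, 6, 14, 4, 8, 2, 5, 3, 13, 9]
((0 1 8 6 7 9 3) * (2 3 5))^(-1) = (0 3 2 5 9 7 6 8 1) = [3, 0, 5, 2, 4, 9, 8, 6, 1, 7]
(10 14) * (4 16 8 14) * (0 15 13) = (0 15 13)(4 16 8 14 10) = [15, 1, 2, 3, 16, 5, 6, 7, 14, 9, 4, 11, 12, 0, 10, 13, 8]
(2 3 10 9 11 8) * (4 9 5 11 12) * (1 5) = (1 5 11 8 2 3 10)(4 9 12) = [0, 5, 3, 10, 9, 11, 6, 7, 2, 12, 1, 8, 4]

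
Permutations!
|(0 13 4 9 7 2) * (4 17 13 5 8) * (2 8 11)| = 4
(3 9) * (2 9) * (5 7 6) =(2 9 3)(5 7 6) =[0, 1, 9, 2, 4, 7, 5, 6, 8, 3]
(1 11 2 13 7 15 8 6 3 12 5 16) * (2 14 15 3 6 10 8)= (1 11 14 15 2 13 7 3 12 5 16)(8 10)= [0, 11, 13, 12, 4, 16, 6, 3, 10, 9, 8, 14, 5, 7, 15, 2, 1]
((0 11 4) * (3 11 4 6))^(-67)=(0 4)(3 6 11)=[4, 1, 2, 6, 0, 5, 11, 7, 8, 9, 10, 3]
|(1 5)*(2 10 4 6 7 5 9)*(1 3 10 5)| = |(1 9 2 5 3 10 4 6 7)| = 9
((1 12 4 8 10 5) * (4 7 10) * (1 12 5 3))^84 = (12) = [0, 1, 2, 3, 4, 5, 6, 7, 8, 9, 10, 11, 12]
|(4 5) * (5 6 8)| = 4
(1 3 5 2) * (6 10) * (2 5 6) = (1 3 6 10 2) = [0, 3, 1, 6, 4, 5, 10, 7, 8, 9, 2]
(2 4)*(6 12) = (2 4)(6 12) = [0, 1, 4, 3, 2, 5, 12, 7, 8, 9, 10, 11, 6]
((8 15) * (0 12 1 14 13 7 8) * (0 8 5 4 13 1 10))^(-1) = (0 10 12)(1 14)(4 5 7 13)(8 15) = [10, 14, 2, 3, 5, 7, 6, 13, 15, 9, 12, 11, 0, 4, 1, 8]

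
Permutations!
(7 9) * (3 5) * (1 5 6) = (1 5 3 6)(7 9) = [0, 5, 2, 6, 4, 3, 1, 9, 8, 7]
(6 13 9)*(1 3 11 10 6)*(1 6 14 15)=(1 3 11 10 14 15)(6 13 9)=[0, 3, 2, 11, 4, 5, 13, 7, 8, 6, 14, 10, 12, 9, 15, 1]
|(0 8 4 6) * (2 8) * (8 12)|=|(0 2 12 8 4 6)|=6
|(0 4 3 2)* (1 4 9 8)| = 7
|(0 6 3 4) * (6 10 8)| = |(0 10 8 6 3 4)| = 6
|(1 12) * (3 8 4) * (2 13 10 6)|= |(1 12)(2 13 10 6)(3 8 4)|= 12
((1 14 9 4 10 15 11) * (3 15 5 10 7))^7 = (1 11 15 3 7 4 9 14)(5 10) = [0, 11, 2, 7, 9, 10, 6, 4, 8, 14, 5, 15, 12, 13, 1, 3]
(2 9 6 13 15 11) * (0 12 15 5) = [12, 1, 9, 3, 4, 0, 13, 7, 8, 6, 10, 2, 15, 5, 14, 11] = (0 12 15 11 2 9 6 13 5)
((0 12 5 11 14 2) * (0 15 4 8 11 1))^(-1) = (0 1 5 12)(2 14 11 8 4 15) = [1, 5, 14, 3, 15, 12, 6, 7, 4, 9, 10, 8, 0, 13, 11, 2]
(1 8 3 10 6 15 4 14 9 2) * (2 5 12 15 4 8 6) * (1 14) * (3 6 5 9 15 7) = [0, 5, 14, 10, 1, 12, 4, 3, 6, 9, 2, 11, 7, 13, 15, 8] = (1 5 12 7 3 10 2 14 15 8 6 4)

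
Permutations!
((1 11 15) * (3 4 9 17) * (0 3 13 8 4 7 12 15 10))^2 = (0 7 15 11)(1 10 3 12)(4 17 8 9 13) = [7, 10, 2, 12, 17, 5, 6, 15, 9, 13, 3, 0, 1, 4, 14, 11, 16, 8]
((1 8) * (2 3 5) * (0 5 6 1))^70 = [0, 1, 2, 3, 4, 5, 6, 7, 8] = (8)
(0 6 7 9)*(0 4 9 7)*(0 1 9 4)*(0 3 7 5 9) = [6, 0, 2, 7, 4, 9, 1, 5, 8, 3] = (0 6 1)(3 7 5 9)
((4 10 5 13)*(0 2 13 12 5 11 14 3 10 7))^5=(3 10 11 14)(5 12)=[0, 1, 2, 10, 4, 12, 6, 7, 8, 9, 11, 14, 5, 13, 3]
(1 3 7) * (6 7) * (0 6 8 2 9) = (0 6 7 1 3 8 2 9) = [6, 3, 9, 8, 4, 5, 7, 1, 2, 0]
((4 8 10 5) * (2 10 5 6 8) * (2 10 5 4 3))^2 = (2 3 5)(4 6)(8 10) = [0, 1, 3, 5, 6, 2, 4, 7, 10, 9, 8]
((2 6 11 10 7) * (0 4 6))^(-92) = (0 2 7 10 11 6 4) = [2, 1, 7, 3, 0, 5, 4, 10, 8, 9, 11, 6]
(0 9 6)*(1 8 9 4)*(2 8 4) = (0 2 8 9 6)(1 4) = [2, 4, 8, 3, 1, 5, 0, 7, 9, 6]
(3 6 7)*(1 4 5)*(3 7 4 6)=(7)(1 6 4 5)=[0, 6, 2, 3, 5, 1, 4, 7]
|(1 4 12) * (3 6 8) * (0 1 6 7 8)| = 15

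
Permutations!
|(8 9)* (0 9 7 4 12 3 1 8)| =|(0 9)(1 8 7 4 12 3)| =6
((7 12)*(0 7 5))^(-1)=[5, 1, 2, 3, 4, 12, 6, 0, 8, 9, 10, 11, 7]=(0 5 12 7)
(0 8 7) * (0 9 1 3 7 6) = (0 8 6)(1 3 7 9) = [8, 3, 2, 7, 4, 5, 0, 9, 6, 1]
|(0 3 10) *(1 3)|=4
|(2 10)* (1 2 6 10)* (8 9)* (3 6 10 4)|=|(10)(1 2)(3 6 4)(8 9)|=6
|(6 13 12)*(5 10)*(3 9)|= |(3 9)(5 10)(6 13 12)|= 6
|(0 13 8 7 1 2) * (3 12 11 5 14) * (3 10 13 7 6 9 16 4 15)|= 52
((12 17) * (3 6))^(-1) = (3 6)(12 17) = [0, 1, 2, 6, 4, 5, 3, 7, 8, 9, 10, 11, 17, 13, 14, 15, 16, 12]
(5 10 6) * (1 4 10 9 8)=(1 4 10 6 5 9 8)=[0, 4, 2, 3, 10, 9, 5, 7, 1, 8, 6]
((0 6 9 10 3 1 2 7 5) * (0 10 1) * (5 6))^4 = (10)(1 9 6 7 2) = [0, 9, 1, 3, 4, 5, 7, 2, 8, 6, 10]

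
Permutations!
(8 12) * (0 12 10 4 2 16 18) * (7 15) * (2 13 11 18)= (0 12 8 10 4 13 11 18)(2 16)(7 15)= [12, 1, 16, 3, 13, 5, 6, 15, 10, 9, 4, 18, 8, 11, 14, 7, 2, 17, 0]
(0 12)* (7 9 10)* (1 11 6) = [12, 11, 2, 3, 4, 5, 1, 9, 8, 10, 7, 6, 0] = (0 12)(1 11 6)(7 9 10)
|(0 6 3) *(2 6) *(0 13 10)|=|(0 2 6 3 13 10)|=6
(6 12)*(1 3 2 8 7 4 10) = (1 3 2 8 7 4 10)(6 12) = [0, 3, 8, 2, 10, 5, 12, 4, 7, 9, 1, 11, 6]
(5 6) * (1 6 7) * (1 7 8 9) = (1 6 5 8 9) = [0, 6, 2, 3, 4, 8, 5, 7, 9, 1]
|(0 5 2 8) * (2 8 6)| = 6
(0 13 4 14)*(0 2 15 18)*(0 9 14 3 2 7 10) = (0 13 4 3 2 15 18 9 14 7 10) = [13, 1, 15, 2, 3, 5, 6, 10, 8, 14, 0, 11, 12, 4, 7, 18, 16, 17, 9]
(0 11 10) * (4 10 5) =(0 11 5 4 10) =[11, 1, 2, 3, 10, 4, 6, 7, 8, 9, 0, 5]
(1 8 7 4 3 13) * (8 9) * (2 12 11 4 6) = (1 9 8 7 6 2 12 11 4 3 13) = [0, 9, 12, 13, 3, 5, 2, 6, 7, 8, 10, 4, 11, 1]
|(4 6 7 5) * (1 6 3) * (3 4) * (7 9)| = |(1 6 9 7 5 3)| = 6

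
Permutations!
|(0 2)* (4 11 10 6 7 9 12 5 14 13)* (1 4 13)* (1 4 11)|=|(0 2)(1 11 10 6 7 9 12 5 14 4)|=10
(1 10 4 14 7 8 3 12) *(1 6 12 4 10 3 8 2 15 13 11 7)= (1 3 4 14)(2 15 13 11 7)(6 12)= [0, 3, 15, 4, 14, 5, 12, 2, 8, 9, 10, 7, 6, 11, 1, 13]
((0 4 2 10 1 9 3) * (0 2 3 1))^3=(0 2 4 10 3)(1 9)=[2, 9, 4, 0, 10, 5, 6, 7, 8, 1, 3]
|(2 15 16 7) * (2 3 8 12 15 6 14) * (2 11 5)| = |(2 6 14 11 5)(3 8 12 15 16 7)| = 30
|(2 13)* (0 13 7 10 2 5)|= 3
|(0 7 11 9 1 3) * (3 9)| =|(0 7 11 3)(1 9)| =4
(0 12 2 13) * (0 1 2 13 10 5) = [12, 2, 10, 3, 4, 0, 6, 7, 8, 9, 5, 11, 13, 1] = (0 12 13 1 2 10 5)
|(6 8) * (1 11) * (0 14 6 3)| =10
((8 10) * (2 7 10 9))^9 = (2 9 8 10 7) = [0, 1, 9, 3, 4, 5, 6, 2, 10, 8, 7]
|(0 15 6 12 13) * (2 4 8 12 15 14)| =|(0 14 2 4 8 12 13)(6 15)| =14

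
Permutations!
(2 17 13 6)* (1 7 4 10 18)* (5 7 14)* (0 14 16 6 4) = [14, 16, 17, 3, 10, 7, 2, 0, 8, 9, 18, 11, 12, 4, 5, 15, 6, 13, 1] = (0 14 5 7)(1 16 6 2 17 13 4 10 18)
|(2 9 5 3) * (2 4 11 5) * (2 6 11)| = 7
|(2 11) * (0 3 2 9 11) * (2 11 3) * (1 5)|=|(0 2)(1 5)(3 11 9)|=6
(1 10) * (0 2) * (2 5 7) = (0 5 7 2)(1 10) = [5, 10, 0, 3, 4, 7, 6, 2, 8, 9, 1]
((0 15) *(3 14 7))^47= (0 15)(3 7 14)= [15, 1, 2, 7, 4, 5, 6, 14, 8, 9, 10, 11, 12, 13, 3, 0]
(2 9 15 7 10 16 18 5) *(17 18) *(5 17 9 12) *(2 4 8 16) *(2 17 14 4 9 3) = (2 12 5 9 15 7 10 17 18 14 4 8 16 3) = [0, 1, 12, 2, 8, 9, 6, 10, 16, 15, 17, 11, 5, 13, 4, 7, 3, 18, 14]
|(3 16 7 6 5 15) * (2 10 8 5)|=|(2 10 8 5 15 3 16 7 6)|=9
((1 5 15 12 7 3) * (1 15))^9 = (1 5)(3 15 12 7) = [0, 5, 2, 15, 4, 1, 6, 3, 8, 9, 10, 11, 7, 13, 14, 12]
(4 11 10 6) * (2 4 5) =(2 4 11 10 6 5) =[0, 1, 4, 3, 11, 2, 5, 7, 8, 9, 6, 10]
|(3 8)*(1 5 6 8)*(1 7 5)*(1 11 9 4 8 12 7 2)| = 28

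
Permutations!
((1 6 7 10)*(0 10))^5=(10)=[0, 1, 2, 3, 4, 5, 6, 7, 8, 9, 10]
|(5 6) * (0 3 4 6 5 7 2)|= |(0 3 4 6 7 2)|= 6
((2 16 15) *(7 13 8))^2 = (2 15 16)(7 8 13) = [0, 1, 15, 3, 4, 5, 6, 8, 13, 9, 10, 11, 12, 7, 14, 16, 2]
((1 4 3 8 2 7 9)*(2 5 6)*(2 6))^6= [0, 7, 8, 1, 9, 3, 6, 5, 4, 2]= (1 7 5 3)(2 8 4 9)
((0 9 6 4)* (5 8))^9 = (0 9 6 4)(5 8) = [9, 1, 2, 3, 0, 8, 4, 7, 5, 6]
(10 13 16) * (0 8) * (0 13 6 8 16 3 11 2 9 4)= (0 16 10 6 8 13 3 11 2 9 4)= [16, 1, 9, 11, 0, 5, 8, 7, 13, 4, 6, 2, 12, 3, 14, 15, 10]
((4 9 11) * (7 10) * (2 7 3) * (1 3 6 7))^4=(1 3 2)(4 9 11)(6 7 10)=[0, 3, 1, 2, 9, 5, 7, 10, 8, 11, 6, 4]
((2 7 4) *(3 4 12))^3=[0, 1, 3, 7, 12, 5, 6, 4, 8, 9, 10, 11, 2]=(2 3 7 4 12)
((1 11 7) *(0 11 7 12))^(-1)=(0 12 11)(1 7)=[12, 7, 2, 3, 4, 5, 6, 1, 8, 9, 10, 0, 11]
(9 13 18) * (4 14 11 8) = (4 14 11 8)(9 13 18) = [0, 1, 2, 3, 14, 5, 6, 7, 4, 13, 10, 8, 12, 18, 11, 15, 16, 17, 9]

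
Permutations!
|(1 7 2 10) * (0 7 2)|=|(0 7)(1 2 10)|=6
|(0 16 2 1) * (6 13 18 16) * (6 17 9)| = 9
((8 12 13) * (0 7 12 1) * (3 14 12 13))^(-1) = (0 1 8 13 7)(3 12 14) = [1, 8, 2, 12, 4, 5, 6, 0, 13, 9, 10, 11, 14, 7, 3]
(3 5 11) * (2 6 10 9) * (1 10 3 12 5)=(1 10 9 2 6 3)(5 11 12)=[0, 10, 6, 1, 4, 11, 3, 7, 8, 2, 9, 12, 5]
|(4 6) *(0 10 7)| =6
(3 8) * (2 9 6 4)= (2 9 6 4)(3 8)= [0, 1, 9, 8, 2, 5, 4, 7, 3, 6]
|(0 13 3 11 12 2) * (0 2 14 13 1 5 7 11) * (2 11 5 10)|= |(0 1 10 2 11 12 14 13 3)(5 7)|= 18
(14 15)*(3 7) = (3 7)(14 15) = [0, 1, 2, 7, 4, 5, 6, 3, 8, 9, 10, 11, 12, 13, 15, 14]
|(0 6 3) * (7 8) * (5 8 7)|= |(0 6 3)(5 8)|= 6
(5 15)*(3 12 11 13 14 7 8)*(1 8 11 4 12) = [0, 8, 2, 1, 12, 15, 6, 11, 3, 9, 10, 13, 4, 14, 7, 5] = (1 8 3)(4 12)(5 15)(7 11 13 14)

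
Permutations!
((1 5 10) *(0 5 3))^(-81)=[3, 10, 2, 1, 4, 0, 6, 7, 8, 9, 5]=(0 3 1 10 5)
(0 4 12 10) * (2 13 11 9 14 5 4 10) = (0 10)(2 13 11 9 14 5 4 12) = [10, 1, 13, 3, 12, 4, 6, 7, 8, 14, 0, 9, 2, 11, 5]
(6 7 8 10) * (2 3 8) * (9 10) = (2 3 8 9 10 6 7) = [0, 1, 3, 8, 4, 5, 7, 2, 9, 10, 6]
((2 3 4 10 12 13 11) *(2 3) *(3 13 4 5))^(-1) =[0, 1, 2, 5, 12, 3, 6, 7, 8, 9, 4, 13, 10, 11] =(3 5)(4 12 10)(11 13)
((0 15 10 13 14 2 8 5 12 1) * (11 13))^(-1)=(0 1 12 5 8 2 14 13 11 10 15)=[1, 12, 14, 3, 4, 8, 6, 7, 2, 9, 15, 10, 5, 11, 13, 0]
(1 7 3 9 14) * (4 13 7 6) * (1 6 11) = [0, 11, 2, 9, 13, 5, 4, 3, 8, 14, 10, 1, 12, 7, 6] = (1 11)(3 9 14 6 4 13 7)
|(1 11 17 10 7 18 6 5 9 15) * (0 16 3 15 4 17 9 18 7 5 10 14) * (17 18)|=|(0 16 3 15 1 11 9 4 18 6 10 5 17 14)|=14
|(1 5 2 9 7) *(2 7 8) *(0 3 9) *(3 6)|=6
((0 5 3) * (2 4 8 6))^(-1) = [3, 1, 6, 5, 2, 0, 8, 7, 4] = (0 3 5)(2 6 8 4)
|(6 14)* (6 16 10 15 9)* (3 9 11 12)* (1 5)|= |(1 5)(3 9 6 14 16 10 15 11 12)|= 18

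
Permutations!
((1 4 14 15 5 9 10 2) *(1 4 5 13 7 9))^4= (2 13)(4 7)(9 14)(10 15)= [0, 1, 13, 3, 7, 5, 6, 4, 8, 14, 15, 11, 12, 2, 9, 10]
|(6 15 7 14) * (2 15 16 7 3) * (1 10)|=|(1 10)(2 15 3)(6 16 7 14)|=12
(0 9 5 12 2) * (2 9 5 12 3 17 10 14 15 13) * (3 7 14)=(0 5 7 14 15 13 2)(3 17 10)(9 12)=[5, 1, 0, 17, 4, 7, 6, 14, 8, 12, 3, 11, 9, 2, 15, 13, 16, 10]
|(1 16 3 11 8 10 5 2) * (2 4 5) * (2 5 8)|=20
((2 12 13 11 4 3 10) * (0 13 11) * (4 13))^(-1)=[13, 1, 10, 4, 0, 5, 6, 7, 8, 9, 3, 12, 2, 11]=(0 13 11 12 2 10 3 4)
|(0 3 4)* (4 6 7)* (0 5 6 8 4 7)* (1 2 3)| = 8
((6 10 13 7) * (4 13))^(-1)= (4 10 6 7 13)= [0, 1, 2, 3, 10, 5, 7, 13, 8, 9, 6, 11, 12, 4]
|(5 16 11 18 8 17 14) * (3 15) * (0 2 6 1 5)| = |(0 2 6 1 5 16 11 18 8 17 14)(3 15)| = 22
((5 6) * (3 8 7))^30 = (8) = [0, 1, 2, 3, 4, 5, 6, 7, 8]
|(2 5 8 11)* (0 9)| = |(0 9)(2 5 8 11)| = 4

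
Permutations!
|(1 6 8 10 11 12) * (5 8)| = |(1 6 5 8 10 11 12)| = 7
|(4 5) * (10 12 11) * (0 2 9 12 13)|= |(0 2 9 12 11 10 13)(4 5)|= 14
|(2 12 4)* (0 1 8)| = 3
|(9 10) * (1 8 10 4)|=|(1 8 10 9 4)|=5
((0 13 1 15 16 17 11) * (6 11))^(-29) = [15, 17, 2, 3, 4, 5, 13, 7, 8, 9, 10, 1, 12, 16, 14, 6, 11, 0] = (0 15 6 13 16 11 1 17)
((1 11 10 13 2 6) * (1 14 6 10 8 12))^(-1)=[0, 12, 13, 3, 4, 5, 14, 7, 11, 9, 2, 1, 8, 10, 6]=(1 12 8 11)(2 13 10)(6 14)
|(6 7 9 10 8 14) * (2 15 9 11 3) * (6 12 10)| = |(2 15 9 6 7 11 3)(8 14 12 10)| = 28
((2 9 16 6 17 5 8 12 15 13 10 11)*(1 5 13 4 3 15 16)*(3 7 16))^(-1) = [0, 9, 11, 12, 15, 1, 16, 4, 5, 2, 13, 10, 8, 17, 14, 3, 7, 6] = (1 9 2 11 10 13 17 6 16 7 4 15 3 12 8 5)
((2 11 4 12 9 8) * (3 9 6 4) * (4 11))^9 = (2 4 12 6 11 3 9 8) = [0, 1, 4, 9, 12, 5, 11, 7, 2, 8, 10, 3, 6]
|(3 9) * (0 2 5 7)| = 4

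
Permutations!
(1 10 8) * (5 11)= (1 10 8)(5 11)= [0, 10, 2, 3, 4, 11, 6, 7, 1, 9, 8, 5]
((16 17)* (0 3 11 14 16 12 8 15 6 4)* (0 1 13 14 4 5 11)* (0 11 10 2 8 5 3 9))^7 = (0 9)(1 10 4 5 11 12 3 17 6 16 15 14 8 13 2) = [9, 10, 1, 17, 5, 11, 16, 7, 13, 0, 4, 12, 3, 2, 8, 14, 15, 6]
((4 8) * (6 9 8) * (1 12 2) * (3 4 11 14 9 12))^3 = (1 6)(2 4)(3 12)(8 9 14 11) = [0, 6, 4, 12, 2, 5, 1, 7, 9, 14, 10, 8, 3, 13, 11]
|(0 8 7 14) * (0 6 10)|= |(0 8 7 14 6 10)|= 6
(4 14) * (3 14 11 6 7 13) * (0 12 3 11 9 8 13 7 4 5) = [12, 1, 2, 14, 9, 0, 4, 7, 13, 8, 10, 6, 3, 11, 5] = (0 12 3 14 5)(4 9 8 13 11 6)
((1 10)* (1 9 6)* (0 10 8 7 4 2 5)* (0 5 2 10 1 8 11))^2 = (0 11 1)(4 9 8)(6 7 10) = [11, 0, 2, 3, 9, 5, 7, 10, 4, 8, 6, 1]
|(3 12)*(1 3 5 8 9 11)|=|(1 3 12 5 8 9 11)|=7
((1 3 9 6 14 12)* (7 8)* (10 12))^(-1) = (1 12 10 14 6 9 3)(7 8) = [0, 12, 2, 1, 4, 5, 9, 8, 7, 3, 14, 11, 10, 13, 6]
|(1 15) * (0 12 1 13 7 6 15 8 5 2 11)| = |(0 12 1 8 5 2 11)(6 15 13 7)| = 28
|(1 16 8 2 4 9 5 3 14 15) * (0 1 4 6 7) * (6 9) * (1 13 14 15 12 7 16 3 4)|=|(0 13 14 12 7)(1 3 15)(2 9 5 4 6 16 8)|=105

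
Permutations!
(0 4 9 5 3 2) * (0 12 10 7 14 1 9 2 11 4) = (1 9 5 3 11 4 2 12 10 7 14) = [0, 9, 12, 11, 2, 3, 6, 14, 8, 5, 7, 4, 10, 13, 1]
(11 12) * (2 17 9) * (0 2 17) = [2, 1, 0, 3, 4, 5, 6, 7, 8, 17, 10, 12, 11, 13, 14, 15, 16, 9] = (0 2)(9 17)(11 12)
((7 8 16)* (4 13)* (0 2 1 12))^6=(16)(0 1)(2 12)=[1, 0, 12, 3, 4, 5, 6, 7, 8, 9, 10, 11, 2, 13, 14, 15, 16]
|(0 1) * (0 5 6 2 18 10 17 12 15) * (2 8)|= 11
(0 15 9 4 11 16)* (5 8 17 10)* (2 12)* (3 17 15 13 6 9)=(0 13 6 9 4 11 16)(2 12)(3 17 10 5 8 15)=[13, 1, 12, 17, 11, 8, 9, 7, 15, 4, 5, 16, 2, 6, 14, 3, 0, 10]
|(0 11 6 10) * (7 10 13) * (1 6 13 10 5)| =|(0 11 13 7 5 1 6 10)| =8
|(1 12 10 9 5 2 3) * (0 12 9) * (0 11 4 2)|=|(0 12 10 11 4 2 3 1 9 5)|=10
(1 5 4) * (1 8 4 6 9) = (1 5 6 9)(4 8) = [0, 5, 2, 3, 8, 6, 9, 7, 4, 1]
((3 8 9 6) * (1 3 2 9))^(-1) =(1 8 3)(2 6 9) =[0, 8, 6, 1, 4, 5, 9, 7, 3, 2]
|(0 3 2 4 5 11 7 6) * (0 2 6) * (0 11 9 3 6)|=|(0 6 2 4 5 9 3)(7 11)|=14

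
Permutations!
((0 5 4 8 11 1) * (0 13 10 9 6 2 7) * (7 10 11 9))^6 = (13)(0 2 8)(4 7 6)(5 10 9) = [2, 1, 8, 3, 7, 10, 4, 6, 0, 5, 9, 11, 12, 13]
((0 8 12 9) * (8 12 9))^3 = [9, 1, 2, 3, 4, 5, 6, 7, 12, 8, 10, 11, 0] = (0 9 8 12)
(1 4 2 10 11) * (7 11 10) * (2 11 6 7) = (1 4 11)(6 7) = [0, 4, 2, 3, 11, 5, 7, 6, 8, 9, 10, 1]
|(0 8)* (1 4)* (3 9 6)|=|(0 8)(1 4)(3 9 6)|=6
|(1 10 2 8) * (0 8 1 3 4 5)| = |(0 8 3 4 5)(1 10 2)| = 15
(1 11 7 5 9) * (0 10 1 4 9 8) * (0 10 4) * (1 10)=(0 4 9)(1 11 7 5 8)=[4, 11, 2, 3, 9, 8, 6, 5, 1, 0, 10, 7]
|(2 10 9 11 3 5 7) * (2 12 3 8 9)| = |(2 10)(3 5 7 12)(8 9 11)| = 12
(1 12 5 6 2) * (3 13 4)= (1 12 5 6 2)(3 13 4)= [0, 12, 1, 13, 3, 6, 2, 7, 8, 9, 10, 11, 5, 4]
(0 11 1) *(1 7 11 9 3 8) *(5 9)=(0 5 9 3 8 1)(7 11)=[5, 0, 2, 8, 4, 9, 6, 11, 1, 3, 10, 7]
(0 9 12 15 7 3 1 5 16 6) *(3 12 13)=(0 9 13 3 1 5 16 6)(7 12 15)=[9, 5, 2, 1, 4, 16, 0, 12, 8, 13, 10, 11, 15, 3, 14, 7, 6]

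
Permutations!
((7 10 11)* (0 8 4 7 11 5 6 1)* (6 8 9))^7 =[1, 6, 2, 3, 10, 4, 9, 5, 7, 0, 8, 11] =(11)(0 1 6 9)(4 10 8 7 5)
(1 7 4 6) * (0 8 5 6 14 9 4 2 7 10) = [8, 10, 7, 3, 14, 6, 1, 2, 5, 4, 0, 11, 12, 13, 9] = (0 8 5 6 1 10)(2 7)(4 14 9)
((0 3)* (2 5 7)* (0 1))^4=(0 3 1)(2 5 7)=[3, 0, 5, 1, 4, 7, 6, 2]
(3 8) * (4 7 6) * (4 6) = (3 8)(4 7) = [0, 1, 2, 8, 7, 5, 6, 4, 3]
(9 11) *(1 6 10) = (1 6 10)(9 11) = [0, 6, 2, 3, 4, 5, 10, 7, 8, 11, 1, 9]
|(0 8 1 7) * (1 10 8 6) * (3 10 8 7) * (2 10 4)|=|(0 6 1 3 4 2 10 7)|=8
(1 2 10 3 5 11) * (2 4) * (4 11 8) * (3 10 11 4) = (1 4 2 11)(3 5 8) = [0, 4, 11, 5, 2, 8, 6, 7, 3, 9, 10, 1]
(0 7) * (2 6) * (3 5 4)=(0 7)(2 6)(3 5 4)=[7, 1, 6, 5, 3, 4, 2, 0]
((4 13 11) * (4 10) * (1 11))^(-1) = (1 13 4 10 11) = [0, 13, 2, 3, 10, 5, 6, 7, 8, 9, 11, 1, 12, 4]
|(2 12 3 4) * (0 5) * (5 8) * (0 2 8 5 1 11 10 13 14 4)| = 35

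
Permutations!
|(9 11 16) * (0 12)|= 6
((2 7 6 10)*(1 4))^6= (2 6)(7 10)= [0, 1, 6, 3, 4, 5, 2, 10, 8, 9, 7]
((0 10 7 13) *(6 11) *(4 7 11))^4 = [4, 1, 2, 3, 10, 5, 0, 11, 8, 9, 7, 13, 12, 6] = (0 4 10 7 11 13 6)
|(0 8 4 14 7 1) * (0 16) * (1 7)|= 6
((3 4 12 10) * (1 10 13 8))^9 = (1 3 12 8 10 4 13) = [0, 3, 2, 12, 13, 5, 6, 7, 10, 9, 4, 11, 8, 1]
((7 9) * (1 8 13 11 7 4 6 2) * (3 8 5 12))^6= (1 11)(2 13)(3 4)(5 7)(6 8)(9 12)= [0, 11, 13, 4, 3, 7, 8, 5, 6, 12, 10, 1, 9, 2]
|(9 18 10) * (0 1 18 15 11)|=|(0 1 18 10 9 15 11)|=7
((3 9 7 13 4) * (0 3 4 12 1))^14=[0, 1, 2, 3, 4, 5, 6, 7, 8, 9, 10, 11, 12, 13]=(13)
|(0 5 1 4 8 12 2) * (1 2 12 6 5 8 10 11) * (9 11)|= |(12)(0 8 6 5 2)(1 4 10 9 11)|= 5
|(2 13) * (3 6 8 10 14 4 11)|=|(2 13)(3 6 8 10 14 4 11)|=14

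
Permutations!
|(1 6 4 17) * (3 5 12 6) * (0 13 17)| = 9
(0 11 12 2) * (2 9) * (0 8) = (0 11 12 9 2 8) = [11, 1, 8, 3, 4, 5, 6, 7, 0, 2, 10, 12, 9]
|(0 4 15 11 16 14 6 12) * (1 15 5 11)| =8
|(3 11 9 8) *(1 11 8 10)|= 4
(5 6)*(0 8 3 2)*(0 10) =[8, 1, 10, 2, 4, 6, 5, 7, 3, 9, 0] =(0 8 3 2 10)(5 6)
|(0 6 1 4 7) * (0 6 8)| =4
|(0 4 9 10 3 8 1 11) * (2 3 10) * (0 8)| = |(0 4 9 2 3)(1 11 8)| = 15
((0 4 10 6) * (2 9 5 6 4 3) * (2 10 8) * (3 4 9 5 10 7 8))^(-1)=(0 6 5 2 8 7 3 4)(9 10)=[6, 1, 8, 4, 0, 2, 5, 3, 7, 10, 9]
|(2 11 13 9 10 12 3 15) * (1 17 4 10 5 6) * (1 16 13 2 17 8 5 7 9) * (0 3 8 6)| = |(0 3 15 17 4 10 12 8 5)(1 6 16 13)(2 11)(7 9)| = 36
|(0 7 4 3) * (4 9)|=|(0 7 9 4 3)|=5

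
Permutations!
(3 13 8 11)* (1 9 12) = (1 9 12)(3 13 8 11) = [0, 9, 2, 13, 4, 5, 6, 7, 11, 12, 10, 3, 1, 8]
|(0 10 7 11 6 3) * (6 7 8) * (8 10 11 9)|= |(0 11 7 9 8 6 3)|= 7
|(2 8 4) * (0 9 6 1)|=|(0 9 6 1)(2 8 4)|=12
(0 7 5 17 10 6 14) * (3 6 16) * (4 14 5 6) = (0 7 6 5 17 10 16 3 4 14) = [7, 1, 2, 4, 14, 17, 5, 6, 8, 9, 16, 11, 12, 13, 0, 15, 3, 10]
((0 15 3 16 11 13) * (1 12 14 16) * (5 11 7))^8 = (0 5 14 3 13 7 12 15 11 16 1) = [5, 0, 2, 13, 4, 14, 6, 12, 8, 9, 10, 16, 15, 7, 3, 11, 1]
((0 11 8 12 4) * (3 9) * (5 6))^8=[12, 1, 2, 3, 8, 5, 6, 7, 0, 9, 10, 4, 11]=(0 12 11 4 8)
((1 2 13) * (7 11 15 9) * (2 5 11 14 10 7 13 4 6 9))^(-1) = [0, 13, 15, 3, 2, 1, 4, 10, 8, 6, 14, 5, 12, 9, 7, 11] = (1 13 9 6 4 2 15 11 5)(7 10 14)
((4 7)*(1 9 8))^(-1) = (1 8 9)(4 7) = [0, 8, 2, 3, 7, 5, 6, 4, 9, 1]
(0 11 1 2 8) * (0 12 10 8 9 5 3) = (0 11 1 2 9 5 3)(8 12 10) = [11, 2, 9, 0, 4, 3, 6, 7, 12, 5, 8, 1, 10]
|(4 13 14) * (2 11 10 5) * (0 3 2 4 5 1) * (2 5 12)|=11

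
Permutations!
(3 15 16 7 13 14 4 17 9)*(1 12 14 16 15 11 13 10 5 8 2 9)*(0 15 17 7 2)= [15, 12, 9, 11, 7, 8, 6, 10, 0, 3, 5, 13, 14, 16, 4, 17, 2, 1]= (0 15 17 1 12 14 4 7 10 5 8)(2 9 3 11 13 16)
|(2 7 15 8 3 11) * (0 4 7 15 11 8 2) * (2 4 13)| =14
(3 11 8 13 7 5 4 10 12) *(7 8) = (3 11 7 5 4 10 12)(8 13) = [0, 1, 2, 11, 10, 4, 6, 5, 13, 9, 12, 7, 3, 8]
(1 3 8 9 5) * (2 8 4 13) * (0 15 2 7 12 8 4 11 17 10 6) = (0 15 2 4 13 7 12 8 9 5 1 3 11 17 10 6) = [15, 3, 4, 11, 13, 1, 0, 12, 9, 5, 6, 17, 8, 7, 14, 2, 16, 10]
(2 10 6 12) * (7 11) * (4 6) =[0, 1, 10, 3, 6, 5, 12, 11, 8, 9, 4, 7, 2] =(2 10 4 6 12)(7 11)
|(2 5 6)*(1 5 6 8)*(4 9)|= 6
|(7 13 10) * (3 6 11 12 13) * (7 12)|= 12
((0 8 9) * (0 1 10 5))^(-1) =[5, 9, 2, 3, 4, 10, 6, 7, 0, 8, 1] =(0 5 10 1 9 8)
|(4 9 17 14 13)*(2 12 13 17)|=10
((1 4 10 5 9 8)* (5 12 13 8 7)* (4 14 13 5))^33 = [0, 14, 2, 3, 5, 4, 6, 12, 1, 10, 9, 11, 7, 8, 13] = (1 14 13 8)(4 5)(7 12)(9 10)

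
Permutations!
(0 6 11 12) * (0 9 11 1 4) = (0 6 1 4)(9 11 12) = [6, 4, 2, 3, 0, 5, 1, 7, 8, 11, 10, 12, 9]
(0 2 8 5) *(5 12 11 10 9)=(0 2 8 12 11 10 9 5)=[2, 1, 8, 3, 4, 0, 6, 7, 12, 5, 9, 10, 11]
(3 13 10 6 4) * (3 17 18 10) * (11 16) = (3 13)(4 17 18 10 6)(11 16) = [0, 1, 2, 13, 17, 5, 4, 7, 8, 9, 6, 16, 12, 3, 14, 15, 11, 18, 10]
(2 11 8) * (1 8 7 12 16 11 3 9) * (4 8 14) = (1 14 4 8 2 3 9)(7 12 16 11) = [0, 14, 3, 9, 8, 5, 6, 12, 2, 1, 10, 7, 16, 13, 4, 15, 11]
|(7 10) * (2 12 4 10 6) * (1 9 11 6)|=9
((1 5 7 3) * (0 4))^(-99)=(0 4)(1 5 7 3)=[4, 5, 2, 1, 0, 7, 6, 3]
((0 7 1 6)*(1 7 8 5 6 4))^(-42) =[5, 1, 2, 3, 4, 0, 8, 7, 6] =(0 5)(6 8)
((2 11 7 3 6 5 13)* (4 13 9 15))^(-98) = (2 7 6 9 4)(3 5 15 13 11) = [0, 1, 7, 5, 2, 15, 9, 6, 8, 4, 10, 3, 12, 11, 14, 13]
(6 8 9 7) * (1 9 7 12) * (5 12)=(1 9 5 12)(6 8 7)=[0, 9, 2, 3, 4, 12, 8, 6, 7, 5, 10, 11, 1]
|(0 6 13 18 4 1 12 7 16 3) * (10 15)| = |(0 6 13 18 4 1 12 7 16 3)(10 15)| = 10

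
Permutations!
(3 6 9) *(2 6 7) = [0, 1, 6, 7, 4, 5, 9, 2, 8, 3] = (2 6 9 3 7)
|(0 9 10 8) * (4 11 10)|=|(0 9 4 11 10 8)|=6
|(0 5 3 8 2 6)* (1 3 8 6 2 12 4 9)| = |(0 5 8 12 4 9 1 3 6)| = 9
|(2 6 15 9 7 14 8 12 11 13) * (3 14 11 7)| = |(2 6 15 9 3 14 8 12 7 11 13)| = 11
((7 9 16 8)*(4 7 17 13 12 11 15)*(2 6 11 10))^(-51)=(2 6 11 15 4 7 9 16 8 17 13 12 10)=[0, 1, 6, 3, 7, 5, 11, 9, 17, 16, 2, 15, 10, 12, 14, 4, 8, 13]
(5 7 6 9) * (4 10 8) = (4 10 8)(5 7 6 9) = [0, 1, 2, 3, 10, 7, 9, 6, 4, 5, 8]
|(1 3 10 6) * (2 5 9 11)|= |(1 3 10 6)(2 5 9 11)|= 4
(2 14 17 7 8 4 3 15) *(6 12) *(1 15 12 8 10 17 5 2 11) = (1 15 11)(2 14 5)(3 12 6 8 4)(7 10 17) = [0, 15, 14, 12, 3, 2, 8, 10, 4, 9, 17, 1, 6, 13, 5, 11, 16, 7]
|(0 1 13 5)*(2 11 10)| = 12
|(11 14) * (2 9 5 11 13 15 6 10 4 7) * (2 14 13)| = 11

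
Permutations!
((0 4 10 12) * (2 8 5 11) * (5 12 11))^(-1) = (0 12 8 2 11 10 4) = [12, 1, 11, 3, 0, 5, 6, 7, 2, 9, 4, 10, 8]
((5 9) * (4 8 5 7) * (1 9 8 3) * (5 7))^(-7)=(9)=[0, 1, 2, 3, 4, 5, 6, 7, 8, 9]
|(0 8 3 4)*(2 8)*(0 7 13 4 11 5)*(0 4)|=9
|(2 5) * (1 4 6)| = |(1 4 6)(2 5)| = 6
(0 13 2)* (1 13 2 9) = [2, 13, 0, 3, 4, 5, 6, 7, 8, 1, 10, 11, 12, 9] = (0 2)(1 13 9)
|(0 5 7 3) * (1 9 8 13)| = 4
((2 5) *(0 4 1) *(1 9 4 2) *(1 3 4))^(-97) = (0 2 5 3 4 9 1) = [2, 0, 5, 4, 9, 3, 6, 7, 8, 1]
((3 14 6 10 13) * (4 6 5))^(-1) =(3 13 10 6 4 5 14) =[0, 1, 2, 13, 5, 14, 4, 7, 8, 9, 6, 11, 12, 10, 3]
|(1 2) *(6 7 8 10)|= 4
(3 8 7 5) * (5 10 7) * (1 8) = (1 8 5 3)(7 10) = [0, 8, 2, 1, 4, 3, 6, 10, 5, 9, 7]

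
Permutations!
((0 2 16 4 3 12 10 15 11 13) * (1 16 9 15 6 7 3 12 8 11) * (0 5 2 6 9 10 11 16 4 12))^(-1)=(0 4 1 15 9 10 2 5 13 11 12 16 8 3 7 6)=[4, 15, 5, 7, 1, 13, 0, 6, 3, 10, 2, 12, 16, 11, 14, 9, 8]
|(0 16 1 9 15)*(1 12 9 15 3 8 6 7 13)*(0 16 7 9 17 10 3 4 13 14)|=12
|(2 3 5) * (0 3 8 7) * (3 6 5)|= 6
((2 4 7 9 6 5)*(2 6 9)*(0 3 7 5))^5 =(9)(0 5 2 3 6 4 7) =[5, 1, 3, 6, 7, 2, 4, 0, 8, 9]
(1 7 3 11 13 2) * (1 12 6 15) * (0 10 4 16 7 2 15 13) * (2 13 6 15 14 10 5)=[5, 13, 12, 11, 16, 2, 6, 3, 8, 9, 4, 0, 15, 14, 10, 1, 7]=(0 5 2 12 15 1 13 14 10 4 16 7 3 11)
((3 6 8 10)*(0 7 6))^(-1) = (0 3 10 8 6 7) = [3, 1, 2, 10, 4, 5, 7, 0, 6, 9, 8]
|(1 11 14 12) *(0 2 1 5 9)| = 8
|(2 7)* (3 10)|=|(2 7)(3 10)|=2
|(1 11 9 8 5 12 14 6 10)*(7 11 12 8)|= |(1 12 14 6 10)(5 8)(7 11 9)|= 30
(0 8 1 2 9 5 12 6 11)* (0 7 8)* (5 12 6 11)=(1 2 9 12 11 7 8)(5 6)=[0, 2, 9, 3, 4, 6, 5, 8, 1, 12, 10, 7, 11]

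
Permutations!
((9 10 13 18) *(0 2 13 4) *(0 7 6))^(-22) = [10, 1, 4, 3, 13, 5, 9, 18, 8, 0, 2, 11, 12, 7, 14, 15, 16, 17, 6] = (0 10 2 4 13 7 18 6 9)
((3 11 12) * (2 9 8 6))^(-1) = [0, 1, 6, 12, 4, 5, 8, 7, 9, 2, 10, 3, 11] = (2 6 8 9)(3 12 11)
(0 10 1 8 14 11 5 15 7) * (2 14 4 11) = (0 10 1 8 4 11 5 15 7)(2 14) = [10, 8, 14, 3, 11, 15, 6, 0, 4, 9, 1, 5, 12, 13, 2, 7]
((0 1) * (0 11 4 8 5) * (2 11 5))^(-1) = (0 5 1)(2 8 4 11) = [5, 0, 8, 3, 11, 1, 6, 7, 4, 9, 10, 2]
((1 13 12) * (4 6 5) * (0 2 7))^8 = (0 7 2)(1 12 13)(4 5 6) = [7, 12, 0, 3, 5, 6, 4, 2, 8, 9, 10, 11, 13, 1]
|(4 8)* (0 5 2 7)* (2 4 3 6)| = |(0 5 4 8 3 6 2 7)| = 8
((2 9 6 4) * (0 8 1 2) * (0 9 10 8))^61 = (1 2 10 8)(4 9 6) = [0, 2, 10, 3, 9, 5, 4, 7, 1, 6, 8]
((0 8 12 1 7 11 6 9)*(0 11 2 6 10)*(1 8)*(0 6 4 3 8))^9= [1, 7, 4, 8, 3, 5, 9, 2, 12, 11, 6, 10, 0]= (0 1 7 2 4 3 8 12)(6 9 11 10)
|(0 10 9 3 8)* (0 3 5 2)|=10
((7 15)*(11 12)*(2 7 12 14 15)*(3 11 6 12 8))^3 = (2 7)(3 15 11 8 14)(6 12) = [0, 1, 7, 15, 4, 5, 12, 2, 14, 9, 10, 8, 6, 13, 3, 11]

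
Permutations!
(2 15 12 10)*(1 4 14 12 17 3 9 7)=(1 4 14 12 10 2 15 17 3 9 7)=[0, 4, 15, 9, 14, 5, 6, 1, 8, 7, 2, 11, 10, 13, 12, 17, 16, 3]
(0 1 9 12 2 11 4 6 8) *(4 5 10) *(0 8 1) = [0, 9, 11, 3, 6, 10, 1, 7, 8, 12, 4, 5, 2] = (1 9 12 2 11 5 10 4 6)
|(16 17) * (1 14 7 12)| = 4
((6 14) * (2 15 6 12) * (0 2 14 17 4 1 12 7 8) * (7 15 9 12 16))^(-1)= [8, 4, 0, 3, 17, 5, 15, 16, 7, 2, 10, 11, 9, 13, 12, 14, 1, 6]= (0 8 7 16 1 4 17 6 15 14 12 9 2)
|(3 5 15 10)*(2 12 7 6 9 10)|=9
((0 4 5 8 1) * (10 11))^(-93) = (0 5 1 4 8)(10 11) = [5, 4, 2, 3, 8, 1, 6, 7, 0, 9, 11, 10]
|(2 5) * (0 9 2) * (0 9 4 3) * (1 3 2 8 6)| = 9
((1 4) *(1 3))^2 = (1 3 4) = [0, 3, 2, 4, 1]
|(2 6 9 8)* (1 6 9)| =|(1 6)(2 9 8)| =6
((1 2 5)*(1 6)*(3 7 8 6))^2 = (1 5 7 6 2 3 8) = [0, 5, 3, 8, 4, 7, 2, 6, 1]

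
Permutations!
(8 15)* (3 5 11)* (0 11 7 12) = [11, 1, 2, 5, 4, 7, 6, 12, 15, 9, 10, 3, 0, 13, 14, 8] = (0 11 3 5 7 12)(8 15)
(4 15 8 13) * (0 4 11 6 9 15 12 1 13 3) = (0 4 12 1 13 11 6 9 15 8 3) = [4, 13, 2, 0, 12, 5, 9, 7, 3, 15, 10, 6, 1, 11, 14, 8]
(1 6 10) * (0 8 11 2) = [8, 6, 0, 3, 4, 5, 10, 7, 11, 9, 1, 2] = (0 8 11 2)(1 6 10)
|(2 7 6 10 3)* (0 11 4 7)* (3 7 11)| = 6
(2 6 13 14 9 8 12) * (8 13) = (2 6 8 12)(9 13 14) = [0, 1, 6, 3, 4, 5, 8, 7, 12, 13, 10, 11, 2, 14, 9]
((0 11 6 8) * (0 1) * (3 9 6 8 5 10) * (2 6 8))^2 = [2, 11, 5, 8, 4, 3, 10, 7, 0, 1, 9, 6] = (0 2 5 3 8)(1 11 6 10 9)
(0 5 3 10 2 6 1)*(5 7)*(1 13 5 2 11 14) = (0 7 2 6 13 5 3 10 11 14 1) = [7, 0, 6, 10, 4, 3, 13, 2, 8, 9, 11, 14, 12, 5, 1]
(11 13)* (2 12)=[0, 1, 12, 3, 4, 5, 6, 7, 8, 9, 10, 13, 2, 11]=(2 12)(11 13)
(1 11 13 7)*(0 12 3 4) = (0 12 3 4)(1 11 13 7) = [12, 11, 2, 4, 0, 5, 6, 1, 8, 9, 10, 13, 3, 7]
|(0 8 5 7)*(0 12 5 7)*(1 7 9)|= |(0 8 9 1 7 12 5)|= 7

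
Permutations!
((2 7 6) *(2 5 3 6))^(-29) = (2 7)(3 6 5) = [0, 1, 7, 6, 4, 3, 5, 2]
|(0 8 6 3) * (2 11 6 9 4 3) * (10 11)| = 20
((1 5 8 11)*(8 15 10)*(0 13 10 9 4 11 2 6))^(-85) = (0 6 2 8 10 13)(1 11 4 9 15 5) = [6, 11, 8, 3, 9, 1, 2, 7, 10, 15, 13, 4, 12, 0, 14, 5]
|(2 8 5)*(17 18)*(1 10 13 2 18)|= 8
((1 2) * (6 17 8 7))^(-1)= (1 2)(6 7 8 17)= [0, 2, 1, 3, 4, 5, 7, 8, 17, 9, 10, 11, 12, 13, 14, 15, 16, 6]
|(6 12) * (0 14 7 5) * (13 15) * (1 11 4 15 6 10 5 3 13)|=|(0 14 7 3 13 6 12 10 5)(1 11 4 15)|=36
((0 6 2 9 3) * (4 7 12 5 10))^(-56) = (0 3 9 2 6)(4 10 5 12 7) = [3, 1, 6, 9, 10, 12, 0, 4, 8, 2, 5, 11, 7]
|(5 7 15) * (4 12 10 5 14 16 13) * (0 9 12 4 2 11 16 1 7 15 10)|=12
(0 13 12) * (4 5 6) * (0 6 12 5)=[13, 1, 2, 3, 0, 12, 4, 7, 8, 9, 10, 11, 6, 5]=(0 13 5 12 6 4)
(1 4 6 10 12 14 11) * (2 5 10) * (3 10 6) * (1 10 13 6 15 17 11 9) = [0, 4, 5, 13, 3, 15, 2, 7, 8, 1, 12, 10, 14, 6, 9, 17, 16, 11] = (1 4 3 13 6 2 5 15 17 11 10 12 14 9)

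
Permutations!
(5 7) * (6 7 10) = (5 10 6 7) = [0, 1, 2, 3, 4, 10, 7, 5, 8, 9, 6]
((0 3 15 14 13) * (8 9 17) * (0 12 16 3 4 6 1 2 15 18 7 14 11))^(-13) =(0 4 6 1 2 15 11)(3 18 7 14 13 12 16)(8 17 9) =[4, 2, 15, 18, 6, 5, 1, 14, 17, 8, 10, 0, 16, 12, 13, 11, 3, 9, 7]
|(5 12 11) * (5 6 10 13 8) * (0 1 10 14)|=10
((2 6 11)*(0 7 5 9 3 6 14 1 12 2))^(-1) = (0 11 6 3 9 5 7)(1 14 2 12) = [11, 14, 12, 9, 4, 7, 3, 0, 8, 5, 10, 6, 1, 13, 2]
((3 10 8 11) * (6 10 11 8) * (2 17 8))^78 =[0, 1, 2, 3, 4, 5, 6, 7, 8, 9, 10, 11, 12, 13, 14, 15, 16, 17] =(17)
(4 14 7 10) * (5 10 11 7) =(4 14 5 10)(7 11) =[0, 1, 2, 3, 14, 10, 6, 11, 8, 9, 4, 7, 12, 13, 5]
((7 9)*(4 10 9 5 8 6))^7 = (10) = [0, 1, 2, 3, 4, 5, 6, 7, 8, 9, 10]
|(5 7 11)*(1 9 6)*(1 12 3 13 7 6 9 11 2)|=|(1 11 5 6 12 3 13 7 2)|=9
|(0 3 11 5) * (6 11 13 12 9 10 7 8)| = |(0 3 13 12 9 10 7 8 6 11 5)| = 11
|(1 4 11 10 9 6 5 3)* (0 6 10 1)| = |(0 6 5 3)(1 4 11)(9 10)| = 12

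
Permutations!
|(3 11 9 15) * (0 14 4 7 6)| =20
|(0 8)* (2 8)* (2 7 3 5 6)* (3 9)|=8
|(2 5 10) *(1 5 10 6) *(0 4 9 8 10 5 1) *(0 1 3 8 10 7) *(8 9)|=|(0 4 8 7)(1 3 9 10 2 5 6)|=28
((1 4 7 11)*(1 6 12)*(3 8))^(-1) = (1 12 6 11 7 4)(3 8) = [0, 12, 2, 8, 1, 5, 11, 4, 3, 9, 10, 7, 6]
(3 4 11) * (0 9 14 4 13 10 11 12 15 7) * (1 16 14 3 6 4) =(0 9 3 13 10 11 6 4 12 15 7)(1 16 14) =[9, 16, 2, 13, 12, 5, 4, 0, 8, 3, 11, 6, 15, 10, 1, 7, 14]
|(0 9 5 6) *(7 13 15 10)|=|(0 9 5 6)(7 13 15 10)|=4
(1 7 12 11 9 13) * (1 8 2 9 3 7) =(2 9 13 8)(3 7 12 11) =[0, 1, 9, 7, 4, 5, 6, 12, 2, 13, 10, 3, 11, 8]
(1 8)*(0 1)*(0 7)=(0 1 8 7)=[1, 8, 2, 3, 4, 5, 6, 0, 7]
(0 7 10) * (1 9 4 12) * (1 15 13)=(0 7 10)(1 9 4 12 15 13)=[7, 9, 2, 3, 12, 5, 6, 10, 8, 4, 0, 11, 15, 1, 14, 13]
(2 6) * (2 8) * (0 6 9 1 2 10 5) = (0 6 8 10 5)(1 2 9) = [6, 2, 9, 3, 4, 0, 8, 7, 10, 1, 5]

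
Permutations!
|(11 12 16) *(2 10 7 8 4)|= |(2 10 7 8 4)(11 12 16)|= 15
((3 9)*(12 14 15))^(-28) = (12 15 14) = [0, 1, 2, 3, 4, 5, 6, 7, 8, 9, 10, 11, 15, 13, 12, 14]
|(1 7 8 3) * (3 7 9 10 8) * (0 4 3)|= 8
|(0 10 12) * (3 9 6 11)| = |(0 10 12)(3 9 6 11)| = 12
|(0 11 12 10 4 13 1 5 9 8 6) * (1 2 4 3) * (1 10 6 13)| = 28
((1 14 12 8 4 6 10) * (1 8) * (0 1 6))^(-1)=[4, 0, 2, 3, 8, 5, 12, 7, 10, 9, 6, 11, 14, 13, 1]=(0 4 8 10 6 12 14 1)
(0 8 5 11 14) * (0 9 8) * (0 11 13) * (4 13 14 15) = (0 11 15 4 13)(5 14 9 8) = [11, 1, 2, 3, 13, 14, 6, 7, 5, 8, 10, 15, 12, 0, 9, 4]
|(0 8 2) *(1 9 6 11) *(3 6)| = |(0 8 2)(1 9 3 6 11)| = 15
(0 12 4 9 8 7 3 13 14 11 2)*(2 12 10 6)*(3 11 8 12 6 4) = (0 10 4 9 12 3 13 14 8 7 11 6 2) = [10, 1, 0, 13, 9, 5, 2, 11, 7, 12, 4, 6, 3, 14, 8]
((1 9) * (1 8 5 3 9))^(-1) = [0, 1, 2, 5, 4, 8, 6, 7, 9, 3] = (3 5 8 9)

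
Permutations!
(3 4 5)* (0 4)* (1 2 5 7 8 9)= (0 4 7 8 9 1 2 5 3)= [4, 2, 5, 0, 7, 3, 6, 8, 9, 1]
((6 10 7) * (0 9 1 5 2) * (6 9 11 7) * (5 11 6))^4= (11)(0 2 5 10 6)= [2, 1, 5, 3, 4, 10, 0, 7, 8, 9, 6, 11]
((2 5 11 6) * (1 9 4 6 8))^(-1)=[0, 8, 6, 3, 9, 2, 4, 7, 11, 1, 10, 5]=(1 8 11 5 2 6 4 9)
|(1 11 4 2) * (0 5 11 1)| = |(0 5 11 4 2)| = 5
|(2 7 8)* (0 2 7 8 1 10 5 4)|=8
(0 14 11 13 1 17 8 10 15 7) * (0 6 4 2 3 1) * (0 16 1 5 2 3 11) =(0 14)(1 17 8 10 15 7 6 4 3 5 2 11 13 16) =[14, 17, 11, 5, 3, 2, 4, 6, 10, 9, 15, 13, 12, 16, 0, 7, 1, 8]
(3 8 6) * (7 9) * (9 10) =(3 8 6)(7 10 9) =[0, 1, 2, 8, 4, 5, 3, 10, 6, 7, 9]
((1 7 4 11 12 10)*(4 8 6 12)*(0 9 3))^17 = (0 3 9)(1 10 12 6 8 7)(4 11) = [3, 10, 2, 9, 11, 5, 8, 1, 7, 0, 12, 4, 6]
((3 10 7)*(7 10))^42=(10)=[0, 1, 2, 3, 4, 5, 6, 7, 8, 9, 10]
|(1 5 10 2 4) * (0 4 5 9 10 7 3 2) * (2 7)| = |(0 4 1 9 10)(2 5)(3 7)| = 10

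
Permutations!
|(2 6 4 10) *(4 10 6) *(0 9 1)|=|(0 9 1)(2 4 6 10)|=12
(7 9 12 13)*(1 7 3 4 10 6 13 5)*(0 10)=(0 10 6 13 3 4)(1 7 9 12 5)=[10, 7, 2, 4, 0, 1, 13, 9, 8, 12, 6, 11, 5, 3]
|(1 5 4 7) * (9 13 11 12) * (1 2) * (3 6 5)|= 28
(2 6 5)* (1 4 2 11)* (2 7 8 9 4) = [0, 2, 6, 3, 7, 11, 5, 8, 9, 4, 10, 1] = (1 2 6 5 11)(4 7 8 9)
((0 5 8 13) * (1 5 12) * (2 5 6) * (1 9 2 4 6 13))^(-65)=(0 13 1 8 5 2 9 12)(4 6)=[13, 8, 9, 3, 6, 2, 4, 7, 5, 12, 10, 11, 0, 1]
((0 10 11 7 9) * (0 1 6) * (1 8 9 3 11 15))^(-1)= (0 6 1 15 10)(3 7 11)(8 9)= [6, 15, 2, 7, 4, 5, 1, 11, 9, 8, 0, 3, 12, 13, 14, 10]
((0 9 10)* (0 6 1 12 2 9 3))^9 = (0 3)(1 9)(2 6)(10 12) = [3, 9, 6, 0, 4, 5, 2, 7, 8, 1, 12, 11, 10]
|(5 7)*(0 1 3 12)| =|(0 1 3 12)(5 7)| =4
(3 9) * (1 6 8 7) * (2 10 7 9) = (1 6 8 9 3 2 10 7) = [0, 6, 10, 2, 4, 5, 8, 1, 9, 3, 7]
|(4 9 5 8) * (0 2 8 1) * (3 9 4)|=|(0 2 8 3 9 5 1)|=7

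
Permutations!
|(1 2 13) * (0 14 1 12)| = |(0 14 1 2 13 12)| = 6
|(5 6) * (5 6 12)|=|(5 12)|=2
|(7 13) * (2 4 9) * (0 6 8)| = 6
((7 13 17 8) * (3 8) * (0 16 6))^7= [16, 1, 2, 7, 4, 5, 0, 17, 13, 9, 10, 11, 12, 3, 14, 15, 6, 8]= (0 16 6)(3 7 17 8 13)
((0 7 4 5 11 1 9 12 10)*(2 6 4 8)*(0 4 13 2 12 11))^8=(0 7 8 12 10 4 5)(1 11 9)(2 13 6)=[7, 11, 13, 3, 5, 0, 2, 8, 12, 1, 4, 9, 10, 6]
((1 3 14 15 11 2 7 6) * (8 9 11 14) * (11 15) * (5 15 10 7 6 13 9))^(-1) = (1 6 2 11 14 15 5 8 3)(7 10 9 13) = [0, 6, 11, 1, 4, 8, 2, 10, 3, 13, 9, 14, 12, 7, 15, 5]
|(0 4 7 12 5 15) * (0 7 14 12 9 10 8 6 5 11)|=35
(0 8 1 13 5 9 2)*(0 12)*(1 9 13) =(0 8 9 2 12)(5 13) =[8, 1, 12, 3, 4, 13, 6, 7, 9, 2, 10, 11, 0, 5]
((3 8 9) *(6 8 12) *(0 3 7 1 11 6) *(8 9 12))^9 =(0 3 8 12)(1 7 9 6 11) =[3, 7, 2, 8, 4, 5, 11, 9, 12, 6, 10, 1, 0]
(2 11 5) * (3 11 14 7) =[0, 1, 14, 11, 4, 2, 6, 3, 8, 9, 10, 5, 12, 13, 7] =(2 14 7 3 11 5)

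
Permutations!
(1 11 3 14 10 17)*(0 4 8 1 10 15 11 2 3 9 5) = (0 4 8 1 2 3 14 15 11 9 5)(10 17) = [4, 2, 3, 14, 8, 0, 6, 7, 1, 5, 17, 9, 12, 13, 15, 11, 16, 10]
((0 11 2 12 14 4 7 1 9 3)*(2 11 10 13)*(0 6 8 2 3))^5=(0 8 7 13 12 9 6 4 10 2 1 3 14)=[8, 3, 1, 14, 10, 5, 4, 13, 7, 6, 2, 11, 9, 12, 0]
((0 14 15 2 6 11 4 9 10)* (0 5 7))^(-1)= [7, 1, 15, 3, 11, 10, 2, 5, 8, 4, 9, 6, 12, 13, 0, 14]= (0 7 5 10 9 4 11 6 2 15 14)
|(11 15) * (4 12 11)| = |(4 12 11 15)| = 4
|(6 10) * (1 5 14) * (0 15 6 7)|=15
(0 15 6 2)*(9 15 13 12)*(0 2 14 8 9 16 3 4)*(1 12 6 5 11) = (0 13 6 14 8 9 15 5 11 1 12 16 3 4) = [13, 12, 2, 4, 0, 11, 14, 7, 9, 15, 10, 1, 16, 6, 8, 5, 3]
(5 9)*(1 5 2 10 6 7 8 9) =(1 5)(2 10 6 7 8 9) =[0, 5, 10, 3, 4, 1, 7, 8, 9, 2, 6]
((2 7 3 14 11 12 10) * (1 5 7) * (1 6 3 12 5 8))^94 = (2 11 10 14 12 3 7 6 5) = [0, 1, 11, 7, 4, 2, 5, 6, 8, 9, 14, 10, 3, 13, 12]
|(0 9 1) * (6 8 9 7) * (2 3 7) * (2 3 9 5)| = 9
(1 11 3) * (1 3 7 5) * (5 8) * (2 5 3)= (1 11 7 8 3 2 5)= [0, 11, 5, 2, 4, 1, 6, 8, 3, 9, 10, 7]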